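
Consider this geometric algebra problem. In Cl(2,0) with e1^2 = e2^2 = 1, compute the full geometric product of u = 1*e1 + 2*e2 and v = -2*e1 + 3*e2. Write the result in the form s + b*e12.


Expand: (1*e1 + 2*e2)(-2*e1 + 3*e2)
= 1*(-2)*e1e1 + 1*3*e1e2 + 2*(-2)*e2e1 + 2*3*e2e2
Using e1^2 = e2^2 = 1, e2e1 = -e1e2:
Scalar part s = 1*(-2) + 2*3 = -2 + 6 = 4
Bivector part b = 1*3 - 2*(-2) = 3 - (-4) = 7
uv = 4 + 7*e12


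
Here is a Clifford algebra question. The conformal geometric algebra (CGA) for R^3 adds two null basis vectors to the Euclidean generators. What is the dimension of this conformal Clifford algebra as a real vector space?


The conformal model of R^3 uses Cl(4,1): the 3 Euclidean generators plus two extra orthogonal generators e+ (e+^2 = +1) and e- (e-^2 = -1), from which the null vectors e0, einf are built.
Number of generators m = 3 + 2 = 5.
dim Cl(p,q) = 2^m = 2^5 = 32


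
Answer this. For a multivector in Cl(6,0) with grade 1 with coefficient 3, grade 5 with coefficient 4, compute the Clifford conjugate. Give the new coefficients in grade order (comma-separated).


Clifford conjugate sign for grade k: (-1)^(k(k+1)/2)
Grade 1: (-1)^(1*2/2) = (-1)^1 = -1, coeff 3 -> -3
Grade 5: (-1)^(5*6/2) = (-1)^15 = -1, coeff 4 -> -4
Conjugated coefficients: -3, -4


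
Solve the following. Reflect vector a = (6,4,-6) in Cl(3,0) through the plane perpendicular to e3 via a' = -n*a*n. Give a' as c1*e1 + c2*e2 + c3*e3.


Reflection formula: a' = -n*a*n, with n = e3 (unit vector, n^2 = 1).
For reflection through hyperplane perp to e3:
The component along e3 flips sign, others stay.
a = (6, 4, -6)
a' = (6, 4, 6)
a' = 6*e1 + 4*e2 + 6*e3


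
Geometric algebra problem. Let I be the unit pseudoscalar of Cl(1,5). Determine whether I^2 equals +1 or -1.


The pseudoscalar I = e1...e_n (product of all n generators) of Cl(p,q) satisfies I^2 = (-1)^(q + n(n-1)/2).
p = 1, q = 5, n = p + q = 6
n(n-1)/2 = 6 * 5 / 2 = 15
Exponent = q + n(n-1)/2 = 5 + 15 = 20
I^2 = (-1)^20 = +1


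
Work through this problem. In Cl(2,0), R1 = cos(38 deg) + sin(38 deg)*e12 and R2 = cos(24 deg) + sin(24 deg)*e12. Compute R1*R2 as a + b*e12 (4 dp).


Same-plane rotors commute and their half-angles add:
R1*R2 = cos(a1 + a2) + sin(a1 + a2)*e12.
a1 + a2 = 38 + 24 = 62 deg
cos(62 deg) = 0.4695
sin(62 deg) = 0.8829
R1*R2 = 0.4695 + 0.8829*e12


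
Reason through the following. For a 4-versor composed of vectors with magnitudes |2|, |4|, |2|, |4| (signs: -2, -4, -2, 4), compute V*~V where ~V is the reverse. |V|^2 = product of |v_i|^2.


Each vector v_i has |v_i|^2 = s_i^2
Squared scales: (-2)^2 = 4, (-4)^2 = 16, (-2)^2 = 4, 4^2 = 16
|V|^2 = 4 * 16 * 4 * 16
= 4096


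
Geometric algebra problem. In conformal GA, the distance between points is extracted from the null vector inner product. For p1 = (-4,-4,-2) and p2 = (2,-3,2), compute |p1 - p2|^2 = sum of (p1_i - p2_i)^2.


p1 - p2 = (-6, -1, -4)
|p1 - p2|^2 = (-6)^2 + (-1)^2 + (-4)^2
= 36 + 1 + 16
= 53


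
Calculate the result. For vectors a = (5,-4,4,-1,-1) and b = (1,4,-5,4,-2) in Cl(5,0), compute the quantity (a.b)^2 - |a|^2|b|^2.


a . b = 5*1 + (-4)*4 + 4*(-5) + (-1)*4 + (-1)*(-2)
= 5 + (-16) + (-20) + (-4) + 2 = -33
|a|^2 = 5^2 + (-4)^2 + 4^2 + (-1)^2 + (-1)^2 = 59
|b|^2 = 1^2 + 4^2 + (-5)^2 + 4^2 + (-2)^2 = 62
(a.b)^2 = (-33)^2 = 1089
|a|^2 * |b|^2 = 59 * 62 = 3658
Result = 1089 - 3658 = -2569


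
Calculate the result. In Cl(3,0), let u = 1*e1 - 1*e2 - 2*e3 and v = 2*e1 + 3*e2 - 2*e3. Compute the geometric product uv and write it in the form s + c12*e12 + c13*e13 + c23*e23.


In Cl(3,0): e_i^2 = 1, e_ie_j = -e_je_i for i != j.
Scalar part = u . v = 1*2 + (-1)*3 + (-2)*(-2)
= 2 + (-3) + 4 = 3
e12 coeff = 1*3 - (-1)*2 = 3 - (-2) = 5
e13 coeff = 1*(-2) - (-2)*2 = -2 - (-4) = 2
e23 coeff = (-1)*(-2) - (-2)*3 = 2 - (-6) = 8
uv = 3 + 5*e12 + 2*e13 + 8*e23


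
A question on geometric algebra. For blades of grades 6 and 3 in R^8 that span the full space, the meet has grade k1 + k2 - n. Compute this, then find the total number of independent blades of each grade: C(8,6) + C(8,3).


Meet grade = grade(A) + grade(B) - n
= 6 + 3 - 8 = 1
C(8,6) = 28
C(8,3) = 56
dim_A + dim_B = 28 + 56 = 84


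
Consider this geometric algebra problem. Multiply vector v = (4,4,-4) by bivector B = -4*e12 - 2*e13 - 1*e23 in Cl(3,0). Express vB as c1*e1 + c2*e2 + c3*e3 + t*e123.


vB has grade-1 (vector) and grade-3 (trivector) parts: vB = (v _| B) + (v ^ B).
Vector part <vB>_1:
  e1: -v2*b12 - v3*b13 = -(4)*(-4) - (-4)*(-2) = 8
  e2: v1*b12 - v3*b23 = (4)*(-4) - (-4)*(-1) = -20
  e3: v1*b13 + v2*b23 = (4)*(-2) + (4)*(-1) = -12
Trivector part <vB>_3:
  e123: v1*b23 - v2*b13 + v3*b12 = (4)*(-1) - (4)*(-2) + (-4)*(-4) = 20
vB = 8*e1 - 20*e2 - 12*e3 + 20*e123


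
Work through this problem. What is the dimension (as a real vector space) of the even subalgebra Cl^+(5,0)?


Even subalgebra dimension = 2^(n-1)
n = 5 + 0 = 5
2^(5 - 1) = 2^4 = 16
Verification: sum of C(5,k) for even k = 1 + 10 + 5 = 16
Result = 16


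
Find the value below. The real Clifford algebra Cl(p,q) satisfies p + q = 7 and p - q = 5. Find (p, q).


We need p + q = 7 and p - q = 5.
Adding: 2p = 7 + 5 = 12, so p = 6.
Then q = 7 - 6 = 1.
(p, q) = (6, 1)


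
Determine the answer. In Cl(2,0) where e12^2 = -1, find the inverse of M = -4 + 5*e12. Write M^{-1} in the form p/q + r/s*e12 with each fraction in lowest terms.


M = -4 + 5*e12, where e12^2 = -1.
Since M commutes with its reverse ~M = a - b*e12, M * ~M = a^2 - b^2*e12^2 = a^2 + b^2.
So M^{-1} = ~M / (a^2 + b^2) = (a - b*e12)/(a^2 + b^2).
a^2 + b^2 = 16 + 25 = 41
Scalar part = -4/41 = -4/41
Bivector coeff = -5/41 = -5/41
M^{-1} = -4/41 - 5/41*e12


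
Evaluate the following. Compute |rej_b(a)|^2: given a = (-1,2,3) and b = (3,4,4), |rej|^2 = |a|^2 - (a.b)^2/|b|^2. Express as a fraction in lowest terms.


|a|^2 = (-1)^2 + 2^2 + 3^2 = 14
|b|^2 = 3^2 + 4^2 + 4^2 = 41
a . b = (-1)*3 + 2*4 + 3*4 = 17
(a.b)^2 = 17^2 = 289
|rej|^2 = 14 - 289/41
= (574 - 289)/41
= 285/41
In lowest terms: 285/41


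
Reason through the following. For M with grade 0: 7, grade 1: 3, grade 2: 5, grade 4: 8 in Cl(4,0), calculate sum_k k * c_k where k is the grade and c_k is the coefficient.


Grade-weighted sum = sum of grade_k * coefficient_k
0*7 = 0
1*3 = 3
2*5 = 10
4*8 = 32
Total = 0 + 3 + 10 + 32 = 45


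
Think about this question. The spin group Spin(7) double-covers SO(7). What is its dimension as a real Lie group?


Spin(n) double-covers SO(n); both have Lie algebra so(n) of dimension n(n-1)/2.
n = 7
n(n-1) = 7 * 6 = 42
dim Spin(7) = 42/2 = 21


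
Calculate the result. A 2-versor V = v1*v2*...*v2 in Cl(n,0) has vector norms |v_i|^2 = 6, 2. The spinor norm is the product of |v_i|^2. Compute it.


Spinor norm N(V) = |v1|^2 * |v2|^2 * ... * |v2|^2
= 6 * 2
Running product: 6, 12
N(V) = 12


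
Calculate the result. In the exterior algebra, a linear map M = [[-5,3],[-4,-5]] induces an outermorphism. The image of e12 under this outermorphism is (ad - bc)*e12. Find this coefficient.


The outermorphism of a linear map f sends e1^e2 to f(e1)^f(e2).
f(e1) = -5*e1 - 4*e2
f(e2) = 3*e1 - 5*e2
f(e1) ^ f(e2) = (-5*e1 - 4*e2) ^ (3*e1 - 5*e2)
= (-5)*(-5)*e12 + (-4)*3*e21
= (25 - (-12))*e12
= 37*e12
Coefficient = 37


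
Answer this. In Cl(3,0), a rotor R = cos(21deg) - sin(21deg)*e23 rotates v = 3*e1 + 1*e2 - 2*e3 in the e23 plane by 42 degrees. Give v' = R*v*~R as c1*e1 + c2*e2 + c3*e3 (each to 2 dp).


Rotor R = cos(21deg) - sin(21deg)*e23
Rotation angle theta = 2 * 21 = 42 degrees in the e23 plane (e2 -> e3).
The component perpendicular to the plane (e1) is invariant: v'_1 = v1 = 3.00
cos(42deg) = 0.7431, sin(42deg) = 0.6691
v'_2 = v2*cos(theta) - v3*sin(theta) = 1*0.7431 - (-2)*0.6691 = 2.08
v'_3 = v2*sin(theta) + v3*cos(theta) = 1*0.6691 + (-2)*0.7431 = -0.82
v' = 3.00*e1 + 2.08*e2 - 0.82*e3


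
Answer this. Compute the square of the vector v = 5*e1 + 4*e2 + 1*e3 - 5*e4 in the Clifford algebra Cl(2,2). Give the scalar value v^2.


v^2 = sum of c_i^2 * e_i^2
Positive signature terms (e_i^2 = +1): 5^2 + 4^2 = 41
Negative signature terms (e_j^2 = -1): 1^2 + (-5)^2 = 26
v^2 = 41 - 26 = 15


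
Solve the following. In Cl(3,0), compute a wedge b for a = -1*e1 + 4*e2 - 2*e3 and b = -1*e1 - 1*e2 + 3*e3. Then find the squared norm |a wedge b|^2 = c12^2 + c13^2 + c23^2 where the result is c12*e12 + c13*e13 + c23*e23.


a wedge b = (a1*b2 - a2*b1)*e12 + (a1*b3 - a3*b1)*e13 + (a2*b3 - a3*b2)*e23
e12 coeff: (-1)*(-1) - 4*(-1) = 1 - (-4) = 5
e13 coeff: (-1)*3 - (-2)*(-1) = -3 - 2 = -5
e23 coeff: 4*3 - (-2)*(-1) = 12 - 2 = 10
|a wedge b|^2 = 5^2 + (-5)^2 + 10^2
= 25 + 25 + 100
= 150


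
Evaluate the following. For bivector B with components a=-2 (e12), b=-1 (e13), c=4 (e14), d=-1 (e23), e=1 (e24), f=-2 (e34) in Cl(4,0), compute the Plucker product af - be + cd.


Plucker relation: af - be + cd
a*f = (-2)*(-2) = 4
b*e = (-1)*1 = -1
c*d = 4*(-1) = -4
af - be + cd = 4 - (-1) + (-4)
= 1


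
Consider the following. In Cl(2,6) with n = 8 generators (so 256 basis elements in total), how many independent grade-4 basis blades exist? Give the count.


Number of grade-k basis blades in Cl(p,q) with n = p + q is C(n, k).
n = 2 + 6 = 8
C(8, 4) = 8! / (4! * 4!)
= 40320 / (24 * 24)
= 70


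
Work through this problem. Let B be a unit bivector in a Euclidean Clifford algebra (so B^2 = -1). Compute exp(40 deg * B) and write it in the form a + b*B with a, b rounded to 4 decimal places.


For a unit bivector B with B^2 = -1, the exponential series gives
e^(theta*B) = cos(theta) + sin(theta)*B (the GA analogue of Euler's formula).
theta = 40 degrees = 0.698132 rad
cos(40 deg) = 0.7660
sin(40 deg) = 0.6428
exp(theta*B) = 0.7660 + 0.6428*B


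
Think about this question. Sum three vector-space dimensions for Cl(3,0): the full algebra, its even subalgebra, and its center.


n = 3 + 0 = 3
Total dim = 2^3 = 8
Even subalgebra dim = 2^2 = 4
n is odd, so center dim = 2
Sum = 8 + 4 + 2 = 14


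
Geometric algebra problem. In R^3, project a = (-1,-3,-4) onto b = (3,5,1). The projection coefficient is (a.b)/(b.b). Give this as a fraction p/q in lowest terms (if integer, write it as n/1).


Projection coefficient = (a . b) / (b . b)
a . b = (-1)*3 + (-3)*5 + (-4)*1
= -3 + (-15) + (-4) = -22
b . b = 3^2 + 5^2 + 1^2
= 9 + 25 + 1 = 35
Coefficient = -22/35
In lowest terms: -22/35


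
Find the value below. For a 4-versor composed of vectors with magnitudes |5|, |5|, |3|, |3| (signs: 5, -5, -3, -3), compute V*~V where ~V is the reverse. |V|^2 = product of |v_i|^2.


Each vector v_i has |v_i|^2 = s_i^2
Squared scales: 5^2 = 25, (-5)^2 = 25, (-3)^2 = 9, (-3)^2 = 9
|V|^2 = 25 * 25 * 9 * 9
= 50625


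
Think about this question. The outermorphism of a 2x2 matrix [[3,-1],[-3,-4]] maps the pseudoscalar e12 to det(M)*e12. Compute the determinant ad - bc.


The outermorphism of a linear map f sends e1^e2 to f(e1)^f(e2).
f(e1) = 3*e1 - 3*e2
f(e2) = -1*e1 - 4*e2
f(e1) ^ f(e2) = (3*e1 - 3*e2) ^ (-1*e1 - 4*e2)
= 3*(-4)*e12 + (-3)*(-1)*e21
= (-12 - 3)*e12
= -15*e12
Coefficient = -15


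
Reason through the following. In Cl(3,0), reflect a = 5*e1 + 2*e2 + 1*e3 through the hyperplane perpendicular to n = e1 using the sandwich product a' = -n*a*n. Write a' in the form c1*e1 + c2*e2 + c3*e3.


Reflection formula: a' = -n*a*n, with n = e1 (unit vector, n^2 = 1).
For reflection through hyperplane perp to e1:
The component along e1 flips sign, others stay.
a = (5, 2, 1)
a' = (-5, 2, 1)
a' = -5*e1 + 2*e2 + 1*e3


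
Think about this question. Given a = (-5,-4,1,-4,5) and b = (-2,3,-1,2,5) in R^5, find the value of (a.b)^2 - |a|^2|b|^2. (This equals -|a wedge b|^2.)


a . b = (-5)*(-2) + (-4)*3 + 1*(-1) + (-4)*2 + 5*5
= 10 + (-12) + (-1) + (-8) + 25 = 14
|a|^2 = (-5)^2 + (-4)^2 + 1^2 + (-4)^2 + 5^2 = 83
|b|^2 = (-2)^2 + 3^2 + (-1)^2 + 2^2 + 5^2 = 43
(a.b)^2 = 14^2 = 196
|a|^2 * |b|^2 = 83 * 43 = 3569
Result = 196 - 3569 = -3373


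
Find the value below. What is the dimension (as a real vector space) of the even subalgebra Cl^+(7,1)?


Even subalgebra dimension = 2^(n-1)
n = 7 + 1 = 8
2^(8 - 1) = 2^7 = 128
Verification: sum of C(8,k) for even k = 1 + 28 + 70 + 28 + 1 = 128
Result = 128


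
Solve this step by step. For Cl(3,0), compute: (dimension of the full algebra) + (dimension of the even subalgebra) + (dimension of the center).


n = 3 + 0 = 3
Total dim = 2^3 = 8
Even subalgebra dim = 2^2 = 4
n is odd, so center dim = 2
Sum = 8 + 4 + 2 = 14


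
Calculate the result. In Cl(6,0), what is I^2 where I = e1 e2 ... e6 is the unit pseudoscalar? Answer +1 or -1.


The pseudoscalar I = e1...e_n (product of all n generators) of Cl(p,q) satisfies I^2 = (-1)^(q + n(n-1)/2).
p = 6, q = 0, n = p + q = 6
n(n-1)/2 = 6 * 5 / 2 = 15
Exponent = q + n(n-1)/2 = 0 + 15 = 15
I^2 = (-1)^15 = -1


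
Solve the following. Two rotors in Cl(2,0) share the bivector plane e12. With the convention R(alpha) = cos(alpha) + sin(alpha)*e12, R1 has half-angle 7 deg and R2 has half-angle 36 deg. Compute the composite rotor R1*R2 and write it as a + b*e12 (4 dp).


Same-plane rotors commute and their half-angles add:
R1*R2 = cos(a1 + a2) + sin(a1 + a2)*e12.
a1 + a2 = 7 + 36 = 43 deg
cos(43 deg) = 0.7314
sin(43 deg) = 0.6820
R1*R2 = 0.7314 + 0.6820*e12


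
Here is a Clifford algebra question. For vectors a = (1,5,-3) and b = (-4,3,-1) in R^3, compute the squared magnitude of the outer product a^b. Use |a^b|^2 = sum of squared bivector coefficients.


a wedge b = (a1*b2 - a2*b1)*e12 + (a1*b3 - a3*b1)*e13 + (a2*b3 - a3*b2)*e23
e12 coeff: 1*3 - 5*(-4) = 3 - (-20) = 23
e13 coeff: 1*(-1) - (-3)*(-4) = -1 - 12 = -13
e23 coeff: 5*(-1) - (-3)*3 = -5 - (-9) = 4
|a wedge b|^2 = 23^2 + (-13)^2 + 4^2
= 529 + 169 + 16
= 714


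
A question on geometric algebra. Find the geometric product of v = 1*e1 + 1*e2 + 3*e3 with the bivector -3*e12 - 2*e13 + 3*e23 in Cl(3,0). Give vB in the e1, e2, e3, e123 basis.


vB has grade-1 (vector) and grade-3 (trivector) parts: vB = (v _| B) + (v ^ B).
Vector part <vB>_1:
  e1: -v2*b12 - v3*b13 = -(1)*(-3) - (3)*(-2) = 9
  e2: v1*b12 - v3*b23 = (1)*(-3) - (3)*(3) = -12
  e3: v1*b13 + v2*b23 = (1)*(-2) + (1)*(3) = 1
Trivector part <vB>_3:
  e123: v1*b23 - v2*b13 + v3*b12 = (1)*(3) - (1)*(-2) + (3)*(-3) = -4
vB = 9*e1 - 12*e2 + 1*e3 - 4*e123


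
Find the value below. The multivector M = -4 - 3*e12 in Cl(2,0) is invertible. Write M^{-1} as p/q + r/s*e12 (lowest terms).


M = -4 - 3*e12, where e12^2 = -1.
Since M commutes with its reverse ~M = a - b*e12, M * ~M = a^2 - b^2*e12^2 = a^2 + b^2.
So M^{-1} = ~M / (a^2 + b^2) = (a - b*e12)/(a^2 + b^2).
a^2 + b^2 = 16 + 9 = 25
Scalar part = -4/25 = -4/25
Bivector coeff = 3/25 = 3/25
M^{-1} = -4/25 + 3/25*e12


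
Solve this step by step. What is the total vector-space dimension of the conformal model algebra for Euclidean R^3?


The conformal model of R^3 uses Cl(4,1): the 3 Euclidean generators plus two extra orthogonal generators e+ (e+^2 = +1) and e- (e-^2 = -1), from which the null vectors e0, einf are built.
Number of generators m = 3 + 2 = 5.
dim Cl(p,q) = 2^m = 2^5 = 32


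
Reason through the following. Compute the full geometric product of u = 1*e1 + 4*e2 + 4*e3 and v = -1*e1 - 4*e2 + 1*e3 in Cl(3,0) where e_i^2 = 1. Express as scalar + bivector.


In Cl(3,0): e_i^2 = 1, e_ie_j = -e_je_i for i != j.
Scalar part = u . v = 1*(-1) + 4*(-4) + 4*1
= -1 + (-16) + 4 = -13
e12 coeff = 1*(-4) - 4*(-1) = -4 - (-4) = 0
e13 coeff = 1*1 - 4*(-1) = 1 - (-4) = 5
e23 coeff = 4*1 - 4*(-4) = 4 - (-16) = 20
uv = -13 + 0*e12 + 5*e13 + 20*e23


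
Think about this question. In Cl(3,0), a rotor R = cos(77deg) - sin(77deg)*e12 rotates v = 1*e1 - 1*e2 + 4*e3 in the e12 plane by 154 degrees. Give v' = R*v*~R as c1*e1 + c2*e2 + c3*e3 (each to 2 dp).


Rotor R = cos(77deg) - sin(77deg)*e12
Rotation angle theta = 2 * 77 = 154 degrees in the e12 plane (e1 -> e2).
The component perpendicular to the plane (e3) is invariant: v'_3 = v3 = 4.00
cos(154deg) = -0.8988, sin(154deg) = 0.4384
v'_1 = v1*cos(theta) - v2*sin(theta) = 1*(-0.8988) - (-1)*0.4384 = -0.46
v'_2 = v1*sin(theta) + v2*cos(theta) = 1*0.4384 + (-1)*(-0.8988) = 1.34
v' = -0.46*e1 + 1.34*e2 + 4.00*e3


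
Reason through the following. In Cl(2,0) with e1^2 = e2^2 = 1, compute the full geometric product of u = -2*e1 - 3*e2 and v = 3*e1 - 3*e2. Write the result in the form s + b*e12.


Expand: (-2*e1 - 3*e2)(3*e1 - 3*e2)
= (-2)*3*e1e1 + (-2)*(-3)*e1e2 + (-3)*3*e2e1 + (-3)*(-3)*e2e2
Using e1^2 = e2^2 = 1, e2e1 = -e1e2:
Scalar part s = (-2)*3 + (-3)*(-3) = -6 + 9 = 3
Bivector part b = (-2)*(-3) - (-3)*3 = 6 - (-9) = 15
uv = 3 + 15*e12


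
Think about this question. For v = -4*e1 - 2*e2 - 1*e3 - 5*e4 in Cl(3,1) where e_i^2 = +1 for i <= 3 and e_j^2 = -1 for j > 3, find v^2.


v^2 = sum of c_i^2 * e_i^2
Positive signature terms (e_i^2 = +1): (-4)^2 + (-2)^2 + (-1)^2 = 21
Negative signature terms (e_j^2 = -1): (-5)^2 = 25
v^2 = 21 - 25 = -4


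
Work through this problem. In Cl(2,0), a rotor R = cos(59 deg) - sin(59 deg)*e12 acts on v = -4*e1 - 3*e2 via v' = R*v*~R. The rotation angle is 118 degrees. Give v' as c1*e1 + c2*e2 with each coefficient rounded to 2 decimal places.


Rotor R = cos(59deg) - sin(59deg)*e12
Rotation angle theta = 2 * 59 = 118 degrees
v' = R*v*~R rotates v by theta.
cos(118deg) = -0.4695, sin(118deg) = 0.8829
v'_1 = -4*cos(118deg) - (-3)*sin(118deg)
= -4*(-0.4695) - (-3)*0.8829
= 4.53
v'_2 = -4*sin(118deg) + (-3)*cos(118deg)
= -4*0.8829 + (-3)*(-0.4695)
= -2.12
v' = 4.53*e1 - 2.12*e2


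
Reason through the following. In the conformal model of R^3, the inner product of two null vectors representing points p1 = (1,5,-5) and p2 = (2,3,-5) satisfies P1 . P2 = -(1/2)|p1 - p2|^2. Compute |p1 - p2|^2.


p1 - p2 = (-1, 2, 0)
|p1 - p2|^2 = (-1)^2 + 2^2 + 0^2
= 1 + 4 + 0
= 5


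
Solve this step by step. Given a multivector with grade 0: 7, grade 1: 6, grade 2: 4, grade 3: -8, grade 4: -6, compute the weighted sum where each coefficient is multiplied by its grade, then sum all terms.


Grade-weighted sum = sum of grade_k * coefficient_k
0*7 = 0
1*6 = 6
2*4 = 8
3*(-8) = -24
4*(-6) = -24
Total = 0 + 6 + 8 + (-24) + (-24) = -34


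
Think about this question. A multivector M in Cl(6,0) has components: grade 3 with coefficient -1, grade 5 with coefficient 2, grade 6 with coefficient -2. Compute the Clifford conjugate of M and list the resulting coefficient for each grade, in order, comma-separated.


Clifford conjugate sign for grade k: (-1)^(k(k+1)/2)
Grade 3: (-1)^(3*4/2) = (-1)^6 = 1, coeff -1 -> -1
Grade 5: (-1)^(5*6/2) = (-1)^15 = -1, coeff 2 -> -2
Grade 6: (-1)^(6*7/2) = (-1)^21 = -1, coeff -2 -> 2
Conjugated coefficients: -1, -2, 2


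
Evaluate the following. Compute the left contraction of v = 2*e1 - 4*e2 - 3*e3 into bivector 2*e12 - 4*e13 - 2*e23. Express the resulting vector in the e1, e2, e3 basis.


Left contraction v _| B = <vB>_1 (grade-1 part of the geometric product vB).
Using e1_|e12 = e2, e2_|e12 = -e1, e1_|e13 = e3, e3_|e13 = -e1, e2_|e23 = e3, e3_|e23 = -e2:
e1 coeff: -v2*b12 - v3*b13 = -(-4)*(2) - (-3)*(-4) = -4
e2 coeff: v1*b12 - v3*b23 = (2)*(2) - (-3)*(-2) = -2
e3 coeff: v1*b13 + v2*b23 = (2)*(-4) + (-4)*(-2) = 0
v _| B = -4*e1 - 2*e2 + 0*e3


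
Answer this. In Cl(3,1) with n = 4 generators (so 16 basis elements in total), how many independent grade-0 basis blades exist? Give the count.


Number of grade-k basis blades in Cl(p,q) with n = p + q is C(n, k).
n = 3 + 1 = 4
C(4, 0) = 4! / (0! * 4!)
= 24 / (1 * 24)
= 1


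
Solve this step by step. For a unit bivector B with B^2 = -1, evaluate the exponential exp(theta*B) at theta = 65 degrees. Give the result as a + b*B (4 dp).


For a unit bivector B with B^2 = -1, the exponential series gives
e^(theta*B) = cos(theta) + sin(theta)*B (the GA analogue of Euler's formula).
theta = 65 degrees = 1.134464 rad
cos(65 deg) = 0.4226
sin(65 deg) = 0.9063
exp(theta*B) = 0.4226 + 0.9063*B


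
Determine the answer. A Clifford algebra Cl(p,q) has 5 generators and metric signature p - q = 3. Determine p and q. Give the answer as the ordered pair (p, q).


We need p + q = 5 and p - q = 3.
Adding: 2p = 5 + 3 = 8, so p = 4.
Then q = 5 - 4 = 1.
(p, q) = (4, 1)


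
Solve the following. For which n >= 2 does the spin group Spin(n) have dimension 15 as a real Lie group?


dim Spin(n) = dim so(n) = n(n-1)/2.
Solve n(n-1)/2 = 15, i.e. n^2 - n - 30 = 0.
Discriminant = 1 + 8*15 = 121
n = (1 + sqrt(121))/2 = (1 + 11)/2 = 6


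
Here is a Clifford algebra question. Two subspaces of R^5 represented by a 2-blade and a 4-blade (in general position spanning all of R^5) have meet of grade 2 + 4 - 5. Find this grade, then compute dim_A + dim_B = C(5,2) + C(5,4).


Meet grade = grade(A) + grade(B) - n
= 2 + 4 - 5 = 1
C(5,2) = 10
C(5,4) = 5
dim_A + dim_B = 10 + 5 = 15


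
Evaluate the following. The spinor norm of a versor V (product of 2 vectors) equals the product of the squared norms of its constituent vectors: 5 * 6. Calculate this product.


Spinor norm N(V) = |v1|^2 * |v2|^2 * ... * |v2|^2
= 5 * 6
Running product: 5, 30
N(V) = 30


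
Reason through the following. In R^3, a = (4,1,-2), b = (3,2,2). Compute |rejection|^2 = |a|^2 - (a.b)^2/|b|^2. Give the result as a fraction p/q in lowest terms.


|a|^2 = 4^2 + 1^2 + (-2)^2 = 21
|b|^2 = 3^2 + 2^2 + 2^2 = 17
a . b = 4*3 + 1*2 + (-2)*2 = 10
(a.b)^2 = 10^2 = 100
|rej|^2 = 21 - 100/17
= (357 - 100)/17
= 257/17
In lowest terms: 257/17


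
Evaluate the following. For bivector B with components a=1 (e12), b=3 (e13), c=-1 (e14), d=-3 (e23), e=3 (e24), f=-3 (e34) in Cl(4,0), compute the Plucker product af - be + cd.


Plucker relation: af - be + cd
a*f = 1*(-3) = -3
b*e = 3*3 = 9
c*d = (-1)*(-3) = 3
af - be + cd = -3 - 9 + 3
= -9


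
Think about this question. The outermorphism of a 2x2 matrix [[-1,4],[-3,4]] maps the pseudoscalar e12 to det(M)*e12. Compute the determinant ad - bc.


The outermorphism of a linear map f sends e1^e2 to f(e1)^f(e2).
f(e1) = -1*e1 - 3*e2
f(e2) = 4*e1 + 4*e2
f(e1) ^ f(e2) = (-1*e1 - 3*e2) ^ (4*e1 + 4*e2)
= (-1)*4*e12 + (-3)*4*e21
= (-4 - (-12))*e12
= 8*e12
Coefficient = 8


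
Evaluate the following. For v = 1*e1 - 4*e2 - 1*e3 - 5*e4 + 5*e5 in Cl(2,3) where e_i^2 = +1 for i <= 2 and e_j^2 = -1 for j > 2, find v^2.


v^2 = sum of c_i^2 * e_i^2
Positive signature terms (e_i^2 = +1): 1^2 + (-4)^2 = 17
Negative signature terms (e_j^2 = -1): (-1)^2 + (-5)^2 + 5^2 = 51
v^2 = 17 - 51 = -34


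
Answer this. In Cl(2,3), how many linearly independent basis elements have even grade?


Even subalgebra dimension = 2^(n-1)
n = 2 + 3 = 5
2^(5 - 1) = 2^4 = 16
Verification: sum of C(5,k) for even k = 1 + 10 + 5 = 16
Result = 16


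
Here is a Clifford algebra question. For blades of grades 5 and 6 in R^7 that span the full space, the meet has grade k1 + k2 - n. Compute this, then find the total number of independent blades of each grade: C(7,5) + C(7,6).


Meet grade = grade(A) + grade(B) - n
= 5 + 6 - 7 = 4
C(7,5) = 21
C(7,6) = 7
dim_A + dim_B = 21 + 7 = 28


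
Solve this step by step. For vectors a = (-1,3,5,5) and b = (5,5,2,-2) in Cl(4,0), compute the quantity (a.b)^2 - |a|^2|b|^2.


a . b = (-1)*5 + 3*5 + 5*2 + 5*(-2)
= -5 + 15 + 10 + (-10) = 10
|a|^2 = (-1)^2 + 3^2 + 5^2 + 5^2 = 60
|b|^2 = 5^2 + 5^2 + 2^2 + (-2)^2 = 58
(a.b)^2 = 10^2 = 100
|a|^2 * |b|^2 = 60 * 58 = 3480
Result = 100 - 3480 = -3380


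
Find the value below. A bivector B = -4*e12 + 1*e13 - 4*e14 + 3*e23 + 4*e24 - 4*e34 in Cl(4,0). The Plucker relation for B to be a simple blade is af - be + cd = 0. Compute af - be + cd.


Plucker relation: af - be + cd
a*f = (-4)*(-4) = 16
b*e = 1*4 = 4
c*d = (-4)*3 = -12
af - be + cd = 16 - 4 + (-12)
= 0


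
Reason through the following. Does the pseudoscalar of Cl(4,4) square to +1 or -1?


The pseudoscalar I = e1...e_n (product of all n generators) of Cl(p,q) satisfies I^2 = (-1)^(q + n(n-1)/2).
p = 4, q = 4, n = p + q = 8
n(n-1)/2 = 8 * 7 / 2 = 28
Exponent = q + n(n-1)/2 = 4 + 28 = 32
I^2 = (-1)^32 = +1


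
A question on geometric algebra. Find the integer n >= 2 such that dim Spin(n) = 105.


dim Spin(n) = dim so(n) = n(n-1)/2.
Solve n(n-1)/2 = 105, i.e. n^2 - n - 210 = 0.
Discriminant = 1 + 8*105 = 841
n = (1 + sqrt(841))/2 = (1 + 29)/2 = 15


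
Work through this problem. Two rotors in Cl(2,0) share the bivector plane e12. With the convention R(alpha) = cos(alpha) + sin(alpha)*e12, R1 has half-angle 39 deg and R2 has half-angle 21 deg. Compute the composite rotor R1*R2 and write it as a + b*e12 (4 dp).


Same-plane rotors commute and their half-angles add:
R1*R2 = cos(a1 + a2) + sin(a1 + a2)*e12.
a1 + a2 = 39 + 21 = 60 deg
cos(60 deg) = 0.5000
sin(60 deg) = 0.8660
R1*R2 = 0.5000 + 0.8660*e12


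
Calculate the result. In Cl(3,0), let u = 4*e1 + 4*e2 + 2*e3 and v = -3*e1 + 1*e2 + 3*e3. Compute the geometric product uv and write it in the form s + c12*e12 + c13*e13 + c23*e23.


In Cl(3,0): e_i^2 = 1, e_ie_j = -e_je_i for i != j.
Scalar part = u . v = 4*(-3) + 4*1 + 2*3
= -12 + 4 + 6 = -2
e12 coeff = 4*1 - 4*(-3) = 4 - (-12) = 16
e13 coeff = 4*3 - 2*(-3) = 12 - (-6) = 18
e23 coeff = 4*3 - 2*1 = 12 - 2 = 10
uv = -2 + 16*e12 + 18*e13 + 10*e23


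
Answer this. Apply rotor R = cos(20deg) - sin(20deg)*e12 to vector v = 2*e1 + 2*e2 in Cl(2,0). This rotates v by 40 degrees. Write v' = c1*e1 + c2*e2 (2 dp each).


Rotor R = cos(20deg) - sin(20deg)*e12
Rotation angle theta = 2 * 20 = 40 degrees
v' = R*v*~R rotates v by theta.
cos(40deg) = 0.7660, sin(40deg) = 0.6428
v'_1 = 2*cos(40deg) - 2*sin(40deg)
= 2*0.7660 - 2*0.6428
= 0.25
v'_2 = 2*sin(40deg) + 2*cos(40deg)
= 2*0.6428 + 2*0.7660
= 2.82
v' = 0.25*e1 + 2.82*e2


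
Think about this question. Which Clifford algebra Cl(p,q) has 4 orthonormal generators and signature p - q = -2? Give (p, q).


We need p + q = 4 and p - q = -2.
Adding: 2p = 4 + (-2) = 2, so p = 1.
Then q = 4 - 1 = 3.
(p, q) = (1, 3)


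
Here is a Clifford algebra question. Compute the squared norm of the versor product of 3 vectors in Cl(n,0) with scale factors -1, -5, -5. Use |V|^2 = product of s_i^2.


Each vector v_i has |v_i|^2 = s_i^2
Squared scales: (-1)^2 = 1, (-5)^2 = 25, (-5)^2 = 25
|V|^2 = 1 * 25 * 25
= 625


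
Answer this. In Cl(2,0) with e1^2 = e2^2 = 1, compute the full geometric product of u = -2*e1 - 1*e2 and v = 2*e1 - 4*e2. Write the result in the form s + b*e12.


Expand: (-2*e1 - 1*e2)(2*e1 - 4*e2)
= (-2)*2*e1e1 + (-2)*(-4)*e1e2 + (-1)*2*e2e1 + (-1)*(-4)*e2e2
Using e1^2 = e2^2 = 1, e2e1 = -e1e2:
Scalar part s = (-2)*2 + (-1)*(-4) = -4 + 4 = 0
Bivector part b = (-2)*(-4) - (-1)*2 = 8 - (-2) = 10
uv = 0 + 10*e12


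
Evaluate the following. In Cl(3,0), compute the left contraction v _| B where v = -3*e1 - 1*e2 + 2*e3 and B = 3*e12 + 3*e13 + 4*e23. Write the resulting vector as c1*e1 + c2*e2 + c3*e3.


Left contraction v _| B = <vB>_1 (grade-1 part of the geometric product vB).
Using e1_|e12 = e2, e2_|e12 = -e1, e1_|e13 = e3, e3_|e13 = -e1, e2_|e23 = e3, e3_|e23 = -e2:
e1 coeff: -v2*b12 - v3*b13 = -(-1)*(3) - (2)*(3) = -3
e2 coeff: v1*b12 - v3*b23 = (-3)*(3) - (2)*(4) = -17
e3 coeff: v1*b13 + v2*b23 = (-3)*(3) + (-1)*(4) = -13
v _| B = -3*e1 - 17*e2 - 13*e3


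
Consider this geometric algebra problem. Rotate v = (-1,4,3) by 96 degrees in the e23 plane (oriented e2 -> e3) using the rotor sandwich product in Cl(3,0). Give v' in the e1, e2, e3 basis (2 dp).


Rotor R = cos(48deg) - sin(48deg)*e23
Rotation angle theta = 2 * 48 = 96 degrees in the e23 plane (e2 -> e3).
The component perpendicular to the plane (e1) is invariant: v'_1 = v1 = -1.00
cos(96deg) = -0.1045, sin(96deg) = 0.9945
v'_2 = v2*cos(theta) - v3*sin(theta) = 4*(-0.1045) - 3*0.9945 = -3.40
v'_3 = v2*sin(theta) + v3*cos(theta) = 4*0.9945 + 3*(-0.1045) = 3.66
v' = -1.00*e1 - 3.40*e2 + 3.66*e3


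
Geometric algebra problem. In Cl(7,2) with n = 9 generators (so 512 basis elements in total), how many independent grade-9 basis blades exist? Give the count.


Number of grade-k basis blades in Cl(p,q) with n = p + q is C(n, k).
n = 7 + 2 = 9
C(9, 9) = 9! / (9! * 0!)
= 362880 / (362880 * 1)
= 1


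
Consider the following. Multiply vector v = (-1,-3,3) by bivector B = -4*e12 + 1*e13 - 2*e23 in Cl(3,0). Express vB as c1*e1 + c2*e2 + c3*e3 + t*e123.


vB has grade-1 (vector) and grade-3 (trivector) parts: vB = (v _| B) + (v ^ B).
Vector part <vB>_1:
  e1: -v2*b12 - v3*b13 = -(-3)*(-4) - (3)*(1) = -15
  e2: v1*b12 - v3*b23 = (-1)*(-4) - (3)*(-2) = 10
  e3: v1*b13 + v2*b23 = (-1)*(1) + (-3)*(-2) = 5
Trivector part <vB>_3:
  e123: v1*b23 - v2*b13 + v3*b12 = (-1)*(-2) - (-3)*(1) + (3)*(-4) = -7
vB = -15*e1 + 10*e2 + 5*e3 - 7*e123


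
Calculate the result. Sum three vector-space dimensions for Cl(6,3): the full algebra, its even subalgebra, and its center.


n = 6 + 3 = 9
Total dim = 2^9 = 512
Even subalgebra dim = 2^8 = 256
n is odd, so center dim = 2
Sum = 512 + 256 + 2 = 770


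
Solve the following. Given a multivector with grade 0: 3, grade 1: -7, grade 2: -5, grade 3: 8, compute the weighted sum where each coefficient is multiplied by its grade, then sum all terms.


Grade-weighted sum = sum of grade_k * coefficient_k
0*3 = 0
1*(-7) = -7
2*(-5) = -10
3*8 = 24
Total = 0 + (-7) + (-10) + 24 = 7


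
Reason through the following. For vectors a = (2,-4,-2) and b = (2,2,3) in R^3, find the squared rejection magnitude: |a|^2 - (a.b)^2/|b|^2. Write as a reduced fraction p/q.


|a|^2 = 2^2 + (-4)^2 + (-2)^2 = 24
|b|^2 = 2^2 + 2^2 + 3^2 = 17
a . b = 2*2 + (-4)*2 + (-2)*3 = -10
(a.b)^2 = (-10)^2 = 100
|rej|^2 = 24 - 100/17
= (408 - 100)/17
= 308/17
In lowest terms: 308/17


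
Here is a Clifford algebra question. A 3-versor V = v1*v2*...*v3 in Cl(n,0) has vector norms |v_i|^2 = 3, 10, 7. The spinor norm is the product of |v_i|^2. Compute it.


Spinor norm N(V) = |v1|^2 * |v2|^2 * ... * |v3|^2
= 3 * 10 * 7
Running product: 3, 30, 210
N(V) = 210


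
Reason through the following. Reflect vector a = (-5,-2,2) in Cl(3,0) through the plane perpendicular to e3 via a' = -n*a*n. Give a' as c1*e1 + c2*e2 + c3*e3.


Reflection formula: a' = -n*a*n, with n = e3 (unit vector, n^2 = 1).
For reflection through hyperplane perp to e3:
The component along e3 flips sign, others stay.
a = (-5, -2, 2)
a' = (-5, -2, -2)
a' = -5*e1 - 2*e2 - 2*e3


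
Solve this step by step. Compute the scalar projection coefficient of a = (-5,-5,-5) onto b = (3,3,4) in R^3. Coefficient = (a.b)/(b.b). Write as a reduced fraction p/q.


Projection coefficient = (a . b) / (b . b)
a . b = (-5)*3 + (-5)*3 + (-5)*4
= -15 + (-15) + (-20) = -50
b . b = 3^2 + 3^2 + 4^2
= 9 + 9 + 16 = 34
Coefficient = -50/34
In lowest terms: -25/17


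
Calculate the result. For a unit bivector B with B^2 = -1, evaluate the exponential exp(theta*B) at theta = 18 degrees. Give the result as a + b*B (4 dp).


For a unit bivector B with B^2 = -1, the exponential series gives
e^(theta*B) = cos(theta) + sin(theta)*B (the GA analogue of Euler's formula).
theta = 18 degrees = 0.314159 rad
cos(18 deg) = 0.9511
sin(18 deg) = 0.3090
exp(theta*B) = 0.9511 + 0.3090*B


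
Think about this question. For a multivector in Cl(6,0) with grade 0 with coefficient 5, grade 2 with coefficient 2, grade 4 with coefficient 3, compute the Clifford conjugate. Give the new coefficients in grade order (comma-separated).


Clifford conjugate sign for grade k: (-1)^(k(k+1)/2)
Grade 0: (-1)^(0*1/2) = (-1)^0 = 1, coeff 5 -> 5
Grade 2: (-1)^(2*3/2) = (-1)^3 = -1, coeff 2 -> -2
Grade 4: (-1)^(4*5/2) = (-1)^10 = 1, coeff 3 -> 3
Conjugated coefficients: 5, -2, 3


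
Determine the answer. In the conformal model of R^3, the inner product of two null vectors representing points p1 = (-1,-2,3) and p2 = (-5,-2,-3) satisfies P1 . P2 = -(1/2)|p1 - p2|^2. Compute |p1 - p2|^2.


p1 - p2 = (4, 0, 6)
|p1 - p2|^2 = 4^2 + 0^2 + 6^2
= 16 + 0 + 36
= 52


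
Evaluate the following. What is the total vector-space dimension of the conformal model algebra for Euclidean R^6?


The conformal model of R^6 uses Cl(7,1): the 6 Euclidean generators plus two extra orthogonal generators e+ (e+^2 = +1) and e- (e-^2 = -1), from which the null vectors e0, einf are built.
Number of generators m = 6 + 2 = 8.
dim Cl(p,q) = 2^m = 2^8 = 256


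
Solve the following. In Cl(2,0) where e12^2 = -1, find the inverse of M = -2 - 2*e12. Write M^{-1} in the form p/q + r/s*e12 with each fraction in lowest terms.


M = -2 - 2*e12, where e12^2 = -1.
Since M commutes with its reverse ~M = a - b*e12, M * ~M = a^2 - b^2*e12^2 = a^2 + b^2.
So M^{-1} = ~M / (a^2 + b^2) = (a - b*e12)/(a^2 + b^2).
a^2 + b^2 = 4 + 4 = 8
Scalar part = -2/8 = -1/4
Bivector coeff = 2/8 = 1/4
M^{-1} = -1/4 + 1/4*e12


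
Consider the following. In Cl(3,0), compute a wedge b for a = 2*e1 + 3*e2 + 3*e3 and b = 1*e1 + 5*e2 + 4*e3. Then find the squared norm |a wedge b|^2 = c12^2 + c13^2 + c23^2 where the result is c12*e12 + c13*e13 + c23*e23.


a wedge b = (a1*b2 - a2*b1)*e12 + (a1*b3 - a3*b1)*e13 + (a2*b3 - a3*b2)*e23
e12 coeff: 2*5 - 3*1 = 10 - 3 = 7
e13 coeff: 2*4 - 3*1 = 8 - 3 = 5
e23 coeff: 3*4 - 3*5 = 12 - 15 = -3
|a wedge b|^2 = 7^2 + 5^2 + (-3)^2
= 49 + 25 + 9
= 83


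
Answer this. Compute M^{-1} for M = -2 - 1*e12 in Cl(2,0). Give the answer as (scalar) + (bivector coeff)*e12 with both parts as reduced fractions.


M = -2 - 1*e12, where e12^2 = -1.
Since M commutes with its reverse ~M = a - b*e12, M * ~M = a^2 - b^2*e12^2 = a^2 + b^2.
So M^{-1} = ~M / (a^2 + b^2) = (a - b*e12)/(a^2 + b^2).
a^2 + b^2 = 4 + 1 = 5
Scalar part = -2/5 = -2/5
Bivector coeff = 1/5 = 1/5
M^{-1} = -2/5 + 1/5*e12


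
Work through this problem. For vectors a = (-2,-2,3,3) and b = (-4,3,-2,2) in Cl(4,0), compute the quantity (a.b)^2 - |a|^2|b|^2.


a . b = (-2)*(-4) + (-2)*3 + 3*(-2) + 3*2
= 8 + (-6) + (-6) + 6 = 2
|a|^2 = (-2)^2 + (-2)^2 + 3^2 + 3^2 = 26
|b|^2 = (-4)^2 + 3^2 + (-2)^2 + 2^2 = 33
(a.b)^2 = 2^2 = 4
|a|^2 * |b|^2 = 26 * 33 = 858
Result = 4 - 858 = -854


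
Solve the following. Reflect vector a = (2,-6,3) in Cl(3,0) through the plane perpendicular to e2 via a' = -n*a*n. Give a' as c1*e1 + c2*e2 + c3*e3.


Reflection formula: a' = -n*a*n, with n = e2 (unit vector, n^2 = 1).
For reflection through hyperplane perp to e2:
The component along e2 flips sign, others stay.
a = (2, -6, 3)
a' = (2, 6, 3)
a' = 2*e1 + 6*e2 + 3*e3


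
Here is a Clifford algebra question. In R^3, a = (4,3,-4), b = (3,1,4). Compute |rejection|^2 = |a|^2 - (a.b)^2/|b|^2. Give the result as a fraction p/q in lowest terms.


|a|^2 = 4^2 + 3^2 + (-4)^2 = 41
|b|^2 = 3^2 + 1^2 + 4^2 = 26
a . b = 4*3 + 3*1 + (-4)*4 = -1
(a.b)^2 = (-1)^2 = 1
|rej|^2 = 41 - 1/26
= (1066 - 1)/26
= 1065/26
In lowest terms: 1065/26


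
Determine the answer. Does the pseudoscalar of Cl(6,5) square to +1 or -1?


The pseudoscalar I = e1...e_n (product of all n generators) of Cl(p,q) satisfies I^2 = (-1)^(q + n(n-1)/2).
p = 6, q = 5, n = p + q = 11
n(n-1)/2 = 11 * 10 / 2 = 55
Exponent = q + n(n-1)/2 = 5 + 55 = 60
I^2 = (-1)^60 = +1


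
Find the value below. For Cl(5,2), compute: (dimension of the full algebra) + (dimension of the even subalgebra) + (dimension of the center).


n = 5 + 2 = 7
Total dim = 2^7 = 128
Even subalgebra dim = 2^6 = 64
n is odd, so center dim = 2
Sum = 128 + 64 + 2 = 194


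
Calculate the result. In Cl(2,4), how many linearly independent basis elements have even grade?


Even subalgebra dimension = 2^(n-1)
n = 2 + 4 = 6
2^(6 - 1) = 2^5 = 32
Verification: sum of C(6,k) for even k = 1 + 15 + 15 + 1 = 32
Result = 32


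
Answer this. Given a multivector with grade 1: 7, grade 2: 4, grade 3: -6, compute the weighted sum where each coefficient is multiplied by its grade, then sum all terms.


Grade-weighted sum = sum of grade_k * coefficient_k
1*7 = 7
2*4 = 8
3*(-6) = -18
Total = 7 + 8 + (-18) = -3


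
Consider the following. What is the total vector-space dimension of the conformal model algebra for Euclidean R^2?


The conformal model of R^2 uses Cl(3,1): the 2 Euclidean generators plus two extra orthogonal generators e+ (e+^2 = +1) and e- (e-^2 = -1), from which the null vectors e0, einf are built.
Number of generators m = 2 + 2 = 4.
dim Cl(p,q) = 2^m = 2^4 = 16


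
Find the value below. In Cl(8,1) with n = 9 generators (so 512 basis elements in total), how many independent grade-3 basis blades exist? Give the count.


Number of grade-k basis blades in Cl(p,q) with n = p + q is C(n, k).
n = 8 + 1 = 9
C(9, 3) = 9! / (3! * 6!)
= 362880 / (6 * 720)
= 84


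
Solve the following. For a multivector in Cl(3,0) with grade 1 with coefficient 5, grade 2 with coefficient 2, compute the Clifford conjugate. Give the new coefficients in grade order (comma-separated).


Clifford conjugate sign for grade k: (-1)^(k(k+1)/2)
Grade 1: (-1)^(1*2/2) = (-1)^1 = -1, coeff 5 -> -5
Grade 2: (-1)^(2*3/2) = (-1)^3 = -1, coeff 2 -> -2
Conjugated coefficients: -5, -2


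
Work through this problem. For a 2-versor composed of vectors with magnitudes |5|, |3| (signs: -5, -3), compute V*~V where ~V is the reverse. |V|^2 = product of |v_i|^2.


Each vector v_i has |v_i|^2 = s_i^2
Squared scales: (-5)^2 = 25, (-3)^2 = 9
|V|^2 = 25 * 9
= 225


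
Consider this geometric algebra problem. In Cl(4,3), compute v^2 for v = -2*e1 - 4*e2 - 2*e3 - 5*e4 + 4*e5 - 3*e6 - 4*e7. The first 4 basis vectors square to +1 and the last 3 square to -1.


v^2 = sum of c_i^2 * e_i^2
Positive signature terms (e_i^2 = +1): (-2)^2 + (-4)^2 + (-2)^2 + (-5)^2 = 49
Negative signature terms (e_j^2 = -1): 4^2 + (-3)^2 + (-4)^2 = 41
v^2 = 49 - 41 = 8


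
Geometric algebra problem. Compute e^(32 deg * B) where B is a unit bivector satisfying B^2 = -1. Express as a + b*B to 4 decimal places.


For a unit bivector B with B^2 = -1, the exponential series gives
e^(theta*B) = cos(theta) + sin(theta)*B (the GA analogue of Euler's formula).
theta = 32 degrees = 0.558505 rad
cos(32 deg) = 0.8480
sin(32 deg) = 0.5299
exp(theta*B) = 0.8480 + 0.5299*B


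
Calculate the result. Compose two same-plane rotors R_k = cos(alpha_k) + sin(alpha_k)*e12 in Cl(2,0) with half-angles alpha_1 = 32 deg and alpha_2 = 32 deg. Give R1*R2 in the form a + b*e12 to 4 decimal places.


Same-plane rotors commute and their half-angles add:
R1*R2 = cos(a1 + a2) + sin(a1 + a2)*e12.
a1 + a2 = 32 + 32 = 64 deg
cos(64 deg) = 0.4384
sin(64 deg) = 0.8988
R1*R2 = 0.4384 + 0.8988*e12


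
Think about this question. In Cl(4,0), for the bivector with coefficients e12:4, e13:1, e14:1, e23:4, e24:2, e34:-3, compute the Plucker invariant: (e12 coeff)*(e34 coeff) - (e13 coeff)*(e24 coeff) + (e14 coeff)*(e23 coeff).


Plucker relation: af - be + cd
a*f = 4*(-3) = -12
b*e = 1*2 = 2
c*d = 1*4 = 4
af - be + cd = -12 - 2 + 4
= -10


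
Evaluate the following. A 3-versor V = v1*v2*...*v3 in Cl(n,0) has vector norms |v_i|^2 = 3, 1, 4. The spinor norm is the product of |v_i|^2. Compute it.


Spinor norm N(V) = |v1|^2 * |v2|^2 * ... * |v3|^2
= 3 * 1 * 4
Running product: 3, 3, 12
N(V) = 12


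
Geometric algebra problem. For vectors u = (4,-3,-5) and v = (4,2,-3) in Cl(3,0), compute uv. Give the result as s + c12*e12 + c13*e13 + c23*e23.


In Cl(3,0): e_i^2 = 1, e_ie_j = -e_je_i for i != j.
Scalar part = u . v = 4*4 + (-3)*2 + (-5)*(-3)
= 16 + (-6) + 15 = 25
e12 coeff = 4*2 - (-3)*4 = 8 - (-12) = 20
e13 coeff = 4*(-3) - (-5)*4 = -12 - (-20) = 8
e23 coeff = (-3)*(-3) - (-5)*2 = 9 - (-10) = 19
uv = 25 + 20*e12 + 8*e13 + 19*e23


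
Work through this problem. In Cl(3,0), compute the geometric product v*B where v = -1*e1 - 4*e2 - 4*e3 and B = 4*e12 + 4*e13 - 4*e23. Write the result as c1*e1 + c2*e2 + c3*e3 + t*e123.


vB has grade-1 (vector) and grade-3 (trivector) parts: vB = (v _| B) + (v ^ B).
Vector part <vB>_1:
  e1: -v2*b12 - v3*b13 = -(-4)*(4) - (-4)*(4) = 32
  e2: v1*b12 - v3*b23 = (-1)*(4) - (-4)*(-4) = -20
  e3: v1*b13 + v2*b23 = (-1)*(4) + (-4)*(-4) = 12
Trivector part <vB>_3:
  e123: v1*b23 - v2*b13 + v3*b12 = (-1)*(-4) - (-4)*(4) + (-4)*(4) = 4
vB = 32*e1 - 20*e2 + 12*e3 + 4*e123
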